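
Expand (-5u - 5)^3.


Expand (-5u - 5)^3 by repeated multiplication:
  (-5u - 5)^2 = 25u^2 + 50u + 25
= -125u^3 - 375u^2 - 375u - 125


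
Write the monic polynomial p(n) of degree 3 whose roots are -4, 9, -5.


p(n) = (n + 4)(n - 9)(n + 5)
Expand: n^3 - 61n - 180


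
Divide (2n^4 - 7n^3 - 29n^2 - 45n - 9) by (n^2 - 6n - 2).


(2n^4 - 7n^3 - 29n^2 - 45n - 9) / (n^2 - 6n - 2)
Step 1: 2n^2 * (n^2 - 6n - 2) = 2n^4 - 12n^3 - 4n^2; subtract.
Step 2: 5n * (n^2 - 6n - 2) = 5n^3 - 30n^2 - 10n; subtract.
Step 3: 5 * (n^2 - 6n - 2) = 5n^2 - 30n - 10; subtract.
Quotient: 2n^2 + 5n + 5, Remainder: -5n + 1


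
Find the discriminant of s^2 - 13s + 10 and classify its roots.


D = b^2 - 4ac = (-13)^2 - 4(1)(10) = 169 - 40 = 129
Since D > 0: two distinct irrational roots


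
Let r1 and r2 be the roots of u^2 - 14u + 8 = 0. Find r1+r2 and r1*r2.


For au^2+bu+c=0: sum = -b/a, product = c/a.
a=1, b=-14, c=8
Sum = -(-14)/1 = 14
Product = (8)/1 = 8


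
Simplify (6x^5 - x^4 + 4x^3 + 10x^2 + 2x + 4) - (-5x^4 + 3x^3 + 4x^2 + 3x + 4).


Distribute the minus sign:
  (6x^5 - x^4 + 4x^3 + 10x^2 + 2x + 4)
- (-5x^4 + 3x^3 + 4x^2 + 3x + 4)
Negate second polynomial: 5x^4 - 3x^3 - 4x^2 - 3x - 4
Add: 6x^5 + 4x^4 + x^3 + 6x^2 - x


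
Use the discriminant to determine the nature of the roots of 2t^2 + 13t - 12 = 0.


D = b^2 - 4ac = (13)^2 - 4(2)(-12) = 169 + 96 = 265
Since D > 0: two distinct irrational roots


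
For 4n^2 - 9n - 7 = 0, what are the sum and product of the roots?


For an^2+bn+c=0: sum = -b/a, product = c/a.
a=4, b=-9, c=-7
Sum = -(-9)/4 = 9/4
Product = (-7)/4 = -7/4


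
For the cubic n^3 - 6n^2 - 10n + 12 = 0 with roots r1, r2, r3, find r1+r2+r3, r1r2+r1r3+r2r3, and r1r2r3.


Monic cubic n^3+bn^2+cn+d=0: sum=-b, pairwise sum=c, product=-d.
b=-6, c=-10, d=12
r1+r2+r3 = 6
r1r2+r1r3+r2r3 = -10
r1r2r3 = -12


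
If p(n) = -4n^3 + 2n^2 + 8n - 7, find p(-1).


Using direct substitution:
  -4 * (-1)^3 = 4
  2 * (-1)^2 = 2
  8 * (-1)^1 = -8
  constant: -7
Sum = 4 + 2 - 8 - 7 = -9


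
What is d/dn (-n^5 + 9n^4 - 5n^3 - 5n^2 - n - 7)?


Apply the power rule term by term:
  d/dn(-n^5) = -5n^4
  d/dn(9n^4) = 36n^3
  d/dn(-5n^3) = -15n^2
  d/dn(-5n^2) = -10n
  d/dn(-n) = -1
  d/dn(-7) = 0
p'(n) = -5n^4 + 36n^3 - 15n^2 - 10n - 1


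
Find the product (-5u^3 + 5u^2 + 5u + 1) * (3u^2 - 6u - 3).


Distribute each term of the first polynomial:
  (-5u^3)(3u^2 - 6u - 3) = -15u^5 + 30u^4 + 15u^3
  (5u^2)(3u^2 - 6u - 3) = 15u^4 - 30u^3 - 15u^2
  (5u)(3u^2 - 6u - 3) = 15u^3 - 30u^2 - 15u
  (1)(3u^2 - 6u - 3) = 3u^2 - 6u - 3
Sum: -15u^5 + 45u^4 - 42u^2 - 21u - 3


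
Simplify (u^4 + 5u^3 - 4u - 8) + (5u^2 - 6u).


Align terms by degree and add:
  u^4 + 5u^3 - 4u - 8
+ 5u^2 - 6u
= u^4 + 5u^3 + 5u^2 - 10u - 8


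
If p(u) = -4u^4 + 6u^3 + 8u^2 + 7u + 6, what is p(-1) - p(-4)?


p(-1) = -3
p(-4) = -1302
p(-1) - p(-4) = -3 + 1302 = 1299


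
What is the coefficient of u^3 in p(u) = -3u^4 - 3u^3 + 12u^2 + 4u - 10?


Read off the coefficient of u^3: -3


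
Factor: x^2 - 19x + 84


Roots satisfy r1 + r2 = -b/a = 19 and r1*r2 = c/a = 84.
So r1 = 12, r2 = 7.
x^2 - 19x + 84 = (x - r1)(x - r2) = (x - 12)(x - 7)


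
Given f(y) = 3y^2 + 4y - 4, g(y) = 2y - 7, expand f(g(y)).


Substitute g(y) into f:
f(g(y)) = 3*(2y - 7)^2 + 4*(2y - 7) + (-4)
(2y - 7)^2 = 4y^2 - 28y + 49
Expand and combine: 12y^2 - 76y + 115


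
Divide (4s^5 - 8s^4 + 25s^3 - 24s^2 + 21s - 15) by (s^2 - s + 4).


(4s^5 - 8s^4 + 25s^3 - 24s^2 + 21s - 15) / (s^2 - s + 4)
Step 1: 4s^3 * (s^2 - s + 4) = 4s^5 - 4s^4 + 16s^3; subtract.
Step 2: -4s^2 * (s^2 - s + 4) = -4s^4 + 4s^3 - 16s^2; subtract.
Step 3: 5s * (s^2 - s + 4) = 5s^3 - 5s^2 + 20s; subtract.
Step 4: -3 * (s^2 - s + 4) = -3s^2 + 3s - 12; subtract.
Quotient: 4s^3 - 4s^2 + 5s - 3, Remainder: -2s - 3


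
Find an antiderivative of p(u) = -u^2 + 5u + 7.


Reverse power rule on each term:
  ∫ -u^2 du = -(1/3)u^3
  ∫ 5u du = (5/2)u^2
  ∫ 7 du = 7u
F(u) = -(1/3)u^3 + (5/2)u^2 + 7u + C


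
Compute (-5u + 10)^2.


Expand (-5u + 10)^2 by repeated multiplication:
= 25u^2 - 100u + 100


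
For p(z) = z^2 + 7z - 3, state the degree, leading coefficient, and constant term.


Highest power of z is 2, with coefficient 1. Constant term is -3.
Degree = 2, leading coefficient = 1, constant term = -3


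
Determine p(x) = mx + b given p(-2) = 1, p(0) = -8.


p(x) = mx + b. Using p(-2)=1, p(0)=-8:
m = (1 + 8)/(-2) = 9/-2 = -9/2
b = 1 - m*(-2) = 1 - 9 = -8
p(x) = -(9/2)x - 8


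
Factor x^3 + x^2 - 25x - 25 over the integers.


Try integer roots (divisors of -25). x=5: p(5)=0.
Divide out (x - 5): quotient is x^2 + 6x + 5.
Factor the quadratic: (x + 1)(x + 5)
Result: (x - 5)(x + 1)(x + 5)


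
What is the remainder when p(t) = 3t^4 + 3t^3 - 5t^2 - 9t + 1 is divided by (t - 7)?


By the Remainder Theorem, the remainder equals p(7):
  3*(7)^4 = 7203
  3*(7)^3 = 1029
  -5*(7)^2 = -245
  -9*(7)^1 = -63
  constant: 1
Sum: 7203 + 1029 - 245 - 63 + 1 = 7925


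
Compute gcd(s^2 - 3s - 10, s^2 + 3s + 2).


Factor each:
  s^2 - 3s - 10 = (s + 2)(s - 5)
  s^2 + 3s + 2 = (s + 2)(s + 1)
Common monic factor: s + 2


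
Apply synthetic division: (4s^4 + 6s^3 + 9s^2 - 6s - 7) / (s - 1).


Synthetic division with c = 1. Coefficients: 4, 6, 9, -6, -7
Bring down 4.
  4 * 1 = 4; 4 + 6 = 10
  10 * 1 = 10; 10 + 9 = 19
  19 * 1 = 19; 19 - 6 = 13
  13 * 1 = 13; 13 - 7 = 6
Quotient: 4s^3 + 10s^2 + 19s + 13, Remainder: 6


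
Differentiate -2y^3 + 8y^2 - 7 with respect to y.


Apply the power rule term by term:
  d/dy(-2y^3) = -6y^2
  d/dy(8y^2) = 16y
  d/dy(-7) = 0
p'(y) = -6y^2 + 16y


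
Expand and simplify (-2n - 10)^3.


Expand (-2n - 10)^3 by repeated multiplication:
  (-2n - 10)^2 = 4n^2 + 40n + 100
= -8n^3 - 120n^2 - 600n - 1000


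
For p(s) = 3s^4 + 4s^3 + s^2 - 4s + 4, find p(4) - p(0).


p(4) = 1028
p(0) = 4
p(4) - p(0) = 1028 - 4 = 1024


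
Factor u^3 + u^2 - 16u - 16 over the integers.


Try integer roots (divisors of -16). u=-1: p(-1)=0.
Divide out (u + 1): quotient is u^2 - 16.
Factor the quadratic: (u - 4)(u + 4)
Result: (u + 1)(u - 4)(u + 4)


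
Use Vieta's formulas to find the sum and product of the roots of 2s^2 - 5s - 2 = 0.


For as^2+bs+c=0: sum = -b/a, product = c/a.
a=2, b=-5, c=-2
Sum = -(-5)/2 = 5/2
Product = (-2)/2 = -1


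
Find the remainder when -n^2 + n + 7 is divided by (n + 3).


By the Remainder Theorem, the remainder equals p(-3):
  -1*(-3)^2 = -9
  1*(-3)^1 = -3
  constant: 7
Sum: -9 - 3 + 7 = -5


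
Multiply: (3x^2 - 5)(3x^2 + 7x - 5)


Distribute each term of the first polynomial:
  (3x^2)(3x^2 + 7x - 5) = 9x^4 + 21x^3 - 15x^2
  (-5)(3x^2 + 7x - 5) = -15x^2 - 35x + 25
Sum: 9x^4 + 21x^3 - 30x^2 - 35x + 25


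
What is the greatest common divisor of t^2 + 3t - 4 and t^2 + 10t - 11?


Factor each:
  t^2 + 3t - 4 = (t - 1)(t + 4)
  t^2 + 10t - 11 = (t - 1)(t + 11)
Common monic factor: t - 1


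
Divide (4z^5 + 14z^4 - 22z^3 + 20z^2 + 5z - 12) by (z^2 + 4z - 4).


(4z^5 + 14z^4 - 22z^3 + 20z^2 + 5z - 12) / (z^2 + 4z - 4)
Step 1: 4z^3 * (z^2 + 4z - 4) = 4z^5 + 16z^4 - 16z^3; subtract.
Step 2: -2z^2 * (z^2 + 4z - 4) = -2z^4 - 8z^3 + 8z^2; subtract.
Step 3: 2z * (z^2 + 4z - 4) = 2z^3 + 8z^2 - 8z; subtract.
Step 4: 4 * (z^2 + 4z - 4) = 4z^2 + 16z - 16; subtract.
Quotient: 4z^3 - 2z^2 + 2z + 4, Remainder: -3z + 4


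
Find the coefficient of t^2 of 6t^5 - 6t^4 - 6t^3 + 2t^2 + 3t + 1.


Read off the coefficient of t^2: 2


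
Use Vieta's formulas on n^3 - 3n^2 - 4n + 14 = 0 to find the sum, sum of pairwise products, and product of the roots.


Monic cubic n^3+bn^2+cn+d=0: sum=-b, pairwise sum=c, product=-d.
b=-3, c=-4, d=14
r1+r2+r3 = 3
r1r2+r1r3+r2r3 = -4
r1r2r3 = -14


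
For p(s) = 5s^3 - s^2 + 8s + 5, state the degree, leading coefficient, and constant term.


Highest power of s is 3, with coefficient 5. Constant term is 5.
Degree = 3, leading coefficient = 5, constant term = 5


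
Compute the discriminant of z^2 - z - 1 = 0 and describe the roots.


D = b^2 - 4ac = (-1)^2 - 4(1)(-1) = 1 + 4 = 5
Since D > 0: two distinct irrational roots


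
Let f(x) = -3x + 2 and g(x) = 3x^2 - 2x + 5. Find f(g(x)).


Substitute g(x) into f:
f(g(x)) = -3*(3x^2 - 2x + 5) + 2
Expand and combine: -9x^2 + 6x - 13


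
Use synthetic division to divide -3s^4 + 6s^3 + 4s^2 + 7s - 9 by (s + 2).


Synthetic division with c = -2. Coefficients: -3, 6, 4, 7, -9
Bring down -3.
  -3 * -2 = 6; 6 + 6 = 12
  12 * -2 = -24; -24 + 4 = -20
  -20 * -2 = 40; 40 + 7 = 47
  47 * -2 = -94; -94 - 9 = -103
Quotient: -3s^3 + 12s^2 - 20s + 47, Remainder: -103


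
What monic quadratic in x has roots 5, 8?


p(x) = (x - 5)(x - 8)
Expand: x^2 - 13x + 40


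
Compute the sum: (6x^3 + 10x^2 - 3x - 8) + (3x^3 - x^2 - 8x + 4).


Align terms by degree and add:
  6x^3 + 10x^2 - 3x - 8
+ 3x^3 - x^2 - 8x + 4
= 9x^3 + 9x^2 - 11x - 4


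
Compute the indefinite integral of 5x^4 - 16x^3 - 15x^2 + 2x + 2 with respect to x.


Reverse power rule on each term:
  ∫ 5x^4 dx = x^5
  ∫ -16x^3 dx = -4x^4
  ∫ -15x^2 dx = -5x^3
  ∫ 2x dx = x^2
  ∫ 2 dx = 2x
F(x) = x^5 - 4x^4 - 5x^3 + x^2 + 2x + C


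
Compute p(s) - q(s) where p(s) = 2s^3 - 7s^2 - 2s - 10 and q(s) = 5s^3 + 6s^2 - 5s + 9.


Distribute the minus sign:
  (2s^3 - 7s^2 - 2s - 10)
- (5s^3 + 6s^2 - 5s + 9)
Negate second polynomial: -5s^3 - 6s^2 + 5s - 9
Add: -3s^3 - 13s^2 + 3s - 19


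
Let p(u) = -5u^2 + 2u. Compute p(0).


Using direct substitution:
  -5 * (0)^2 = 0
  2 * (0)^1 = 0
  constant: 0
Sum = 0 + 0 + 0 = 0


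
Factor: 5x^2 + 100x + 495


Roots satisfy r1 + r2 = -b/a = -20 and r1*r2 = c/a = 99.
So r1 = -9, r2 = -11.
5x^2 + 100x + 495 = 5(x - r1)(x - r2) = 5(x + 9)(x + 11)


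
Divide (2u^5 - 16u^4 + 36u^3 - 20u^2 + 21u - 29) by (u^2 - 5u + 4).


(2u^5 - 16u^4 + 36u^3 - 20u^2 + 21u - 29) / (u^2 - 5u + 4)
Step 1: 2u^3 * (u^2 - 5u + 4) = 2u^5 - 10u^4 + 8u^3; subtract.
Step 2: -6u^2 * (u^2 - 5u + 4) = -6u^4 + 30u^3 - 24u^2; subtract.
Step 3: -2u * (u^2 - 5u + 4) = -2u^3 + 10u^2 - 8u; subtract.
Step 4: -6 * (u^2 - 5u + 4) = -6u^2 + 30u - 24; subtract.
Quotient: 2u^3 - 6u^2 - 2u - 6, Remainder: -u - 5


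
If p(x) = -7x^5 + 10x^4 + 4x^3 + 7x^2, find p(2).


Using direct substitution:
  -7 * (2)^5 = -224
  10 * (2)^4 = 160
  4 * (2)^3 = 32
  7 * (2)^2 = 28
  0 * (2)^1 = 0
  constant: 0
Sum = -224 + 160 + 32 + 28 + 0 + 0 = -4


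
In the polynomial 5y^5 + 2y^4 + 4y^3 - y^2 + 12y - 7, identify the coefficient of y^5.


Read off the coefficient of y^5: 5


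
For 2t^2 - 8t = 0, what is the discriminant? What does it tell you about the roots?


D = b^2 - 4ac = (-8)^2 - 4(2)(0) = 64 = 64
Since D > 0: two distinct rational roots


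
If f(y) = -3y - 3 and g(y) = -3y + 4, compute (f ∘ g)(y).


Substitute g(y) into f:
f(g(y)) = -3*(-3y + 4) + (-3)
Expand and combine: 9y - 15


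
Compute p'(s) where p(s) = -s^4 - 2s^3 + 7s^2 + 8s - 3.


Apply the power rule term by term:
  d/ds(-s^4) = -4s^3
  d/ds(-2s^3) = -6s^2
  d/ds(7s^2) = 14s
  d/ds(8s) = 8
  d/ds(-3) = 0
p'(s) = -4s^3 - 6s^2 + 14s + 8


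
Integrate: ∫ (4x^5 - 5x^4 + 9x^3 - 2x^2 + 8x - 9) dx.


Reverse power rule on each term:
  ∫ 4x^5 dx = (2/3)x^6
  ∫ -5x^4 dx = -x^5
  ∫ 9x^3 dx = (9/4)x^4
  ∫ -2x^2 dx = -(2/3)x^3
  ∫ 8x dx = 4x^2
  ∫ -9 dx = -9x
F(x) = (2/3)x^6 - x^5 + (9/4)x^4 - (2/3)x^3 + 4x^2 - 9x + C


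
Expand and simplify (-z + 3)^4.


Expand (-z + 3)^4 by repeated multiplication:
  (-z + 3)^2 = z^2 - 6z + 9
  (-z + 3)^3 = -z^3 + 9z^2 - 27z + 27
= z^4 - 12z^3 + 54z^2 - 108z + 81


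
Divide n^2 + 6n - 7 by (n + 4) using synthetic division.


Synthetic division with c = -4. Coefficients: 1, 6, -7
Bring down 1.
  1 * -4 = -4; -4 + 6 = 2
  2 * -4 = -8; -8 - 7 = -15
Quotient: n + 2, Remainder: -15


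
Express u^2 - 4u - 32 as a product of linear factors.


Roots satisfy r1 + r2 = -b/a = 4 and r1*r2 = c/a = -32.
So r1 = -4, r2 = 8.
u^2 - 4u - 32 = (u - r1)(u - r2) = (u + 4)(u - 8)


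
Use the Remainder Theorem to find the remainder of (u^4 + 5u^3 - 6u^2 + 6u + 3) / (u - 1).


By the Remainder Theorem, the remainder equals p(1):
  1*(1)^4 = 1
  5*(1)^3 = 5
  -6*(1)^2 = -6
  6*(1)^1 = 6
  constant: 3
Sum: 1 + 5 - 6 + 6 + 3 = 9


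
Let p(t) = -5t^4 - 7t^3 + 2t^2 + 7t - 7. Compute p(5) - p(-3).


p(5) = -3922
p(-3) = -226
p(5) - p(-3) = -3922 + 226 = -3696


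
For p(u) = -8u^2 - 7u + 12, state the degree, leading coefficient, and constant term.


Highest power of u is 2, with coefficient -8. Constant term is 12.
Degree = 2, leading coefficient = -8, constant term = 12


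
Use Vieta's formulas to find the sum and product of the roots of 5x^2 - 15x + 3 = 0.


For ax^2+bx+c=0: sum = -b/a, product = c/a.
a=5, b=-15, c=3
Sum = -(-15)/5 = 3
Product = (3)/5 = 3/5


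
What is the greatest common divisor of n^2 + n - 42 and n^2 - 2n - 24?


Factor each:
  n^2 + n - 42 = (n - 6)(n + 7)
  n^2 - 2n - 24 = (n - 6)(n + 4)
Common monic factor: n - 6


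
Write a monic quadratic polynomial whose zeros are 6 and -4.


p(s) = (s - 6)(s + 4)
Expand: s^2 - 2s - 24


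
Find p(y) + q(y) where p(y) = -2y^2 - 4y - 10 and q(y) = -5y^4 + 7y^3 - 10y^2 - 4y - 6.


Align terms by degree and add:
  -2y^2 - 4y - 10
  -5y^4 + 7y^3 - 10y^2 - 4y - 6
= -5y^4 + 7y^3 - 12y^2 - 8y - 16


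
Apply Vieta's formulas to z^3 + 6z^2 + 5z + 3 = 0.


Monic cubic z^3+bz^2+cz+d=0: sum=-b, pairwise sum=c, product=-d.
b=6, c=5, d=3
r1+r2+r3 = -6
r1r2+r1r3+r2r3 = 5
r1r2r3 = -3


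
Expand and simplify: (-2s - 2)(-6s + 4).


Distribute each term of the first polynomial:
  (-2s)(-6s + 4) = 12s^2 - 8s
  (-2)(-6s + 4) = 12s - 8
Sum: 12s^2 + 4s - 8


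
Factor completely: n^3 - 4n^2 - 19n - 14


Try integer roots (divisors of -14). n=-2: p(-2)=0.
Divide out (n + 2): quotient is n^2 - 6n - 7.
Factor the quadratic: (n + 1)(n - 7)
Result: (n + 2)(n + 1)(n - 7)


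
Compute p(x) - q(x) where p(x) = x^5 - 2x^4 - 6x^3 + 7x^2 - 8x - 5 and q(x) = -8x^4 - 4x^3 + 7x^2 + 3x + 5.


Distribute the minus sign:
  (x^5 - 2x^4 - 6x^3 + 7x^2 - 8x - 5)
- (-8x^4 - 4x^3 + 7x^2 + 3x + 5)
Negate second polynomial: 8x^4 + 4x^3 - 7x^2 - 3x - 5
Add: x^5 + 6x^4 - 2x^3 - 11x - 10


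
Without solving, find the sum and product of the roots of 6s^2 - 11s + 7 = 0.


For as^2+bs+c=0: sum = -b/a, product = c/a.
a=6, b=-11, c=7
Sum = -(-11)/6 = 11/6
Product = (7)/6 = 7/6


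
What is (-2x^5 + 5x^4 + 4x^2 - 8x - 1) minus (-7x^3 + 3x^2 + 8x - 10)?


Distribute the minus sign:
  (-2x^5 + 5x^4 + 4x^2 - 8x - 1)
- (-7x^3 + 3x^2 + 8x - 10)
Negate second polynomial: 7x^3 - 3x^2 - 8x + 10
Add: -2x^5 + 5x^4 + 7x^3 + x^2 - 16x + 9


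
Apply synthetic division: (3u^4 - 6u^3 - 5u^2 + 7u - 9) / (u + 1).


Synthetic division with c = -1. Coefficients: 3, -6, -5, 7, -9
Bring down 3.
  3 * -1 = -3; -3 - 6 = -9
  -9 * -1 = 9; 9 - 5 = 4
  4 * -1 = -4; -4 + 7 = 3
  3 * -1 = -3; -3 - 9 = -12
Quotient: 3u^3 - 9u^2 + 4u + 3, Remainder: -12


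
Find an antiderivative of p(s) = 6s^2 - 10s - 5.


Reverse power rule on each term:
  ∫ 6s^2 ds = 2s^3
  ∫ -10s ds = -5s^2
  ∫ -5 ds = -5s
F(s) = 2s^3 - 5s^2 - 5s + C


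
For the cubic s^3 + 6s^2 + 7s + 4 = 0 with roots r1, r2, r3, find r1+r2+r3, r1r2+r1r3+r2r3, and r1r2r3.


Monic cubic s^3+bs^2+cs+d=0: sum=-b, pairwise sum=c, product=-d.
b=6, c=7, d=4
r1+r2+r3 = -6
r1r2+r1r3+r2r3 = 7
r1r2r3 = -4


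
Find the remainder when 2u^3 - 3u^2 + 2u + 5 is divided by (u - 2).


By the Remainder Theorem, the remainder equals p(2):
  2*(2)^3 = 16
  -3*(2)^2 = -12
  2*(2)^1 = 4
  constant: 5
Sum: 16 - 12 + 4 + 5 = 13


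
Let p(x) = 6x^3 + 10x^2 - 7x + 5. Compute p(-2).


Using direct substitution:
  6 * (-2)^3 = -48
  10 * (-2)^2 = 40
  -7 * (-2)^1 = 14
  constant: 5
Sum = -48 + 40 + 14 + 5 = 11


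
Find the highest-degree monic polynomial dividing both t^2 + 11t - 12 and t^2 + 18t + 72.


Factor each:
  t^2 + 11t - 12 = (t + 12)(t - 1)
  t^2 + 18t + 72 = (t + 12)(t + 6)
Common monic factor: t + 12


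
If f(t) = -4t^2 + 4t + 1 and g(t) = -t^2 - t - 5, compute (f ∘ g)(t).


Substitute g(t) into f:
f(g(t)) = -4*(-t^2 - t - 5)^2 + 4*(-t^2 - t - 5) + 1
(-t^2 - t - 5)^2 = t^4 + 2t^3 + 11t^2 + 10t + 25
Expand and combine: -4t^4 - 8t^3 - 48t^2 - 44t - 119


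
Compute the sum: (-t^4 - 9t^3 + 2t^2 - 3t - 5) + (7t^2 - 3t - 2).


Align terms by degree and add:
  -t^4 - 9t^3 + 2t^2 - 3t - 5
+ 7t^2 - 3t - 2
= -t^4 - 9t^3 + 9t^2 - 6t - 7


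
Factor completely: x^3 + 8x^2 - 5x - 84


Try integer roots (divisors of -84). x=-7: p(-7)=0.
Divide out (x + 7): quotient is x^2 + x - 12.
Factor the quadratic: (x + 4)(x - 3)
Result: (x + 7)(x + 4)(x - 3)


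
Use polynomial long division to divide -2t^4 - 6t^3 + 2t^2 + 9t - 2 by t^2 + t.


(-2t^4 - 6t^3 + 2t^2 + 9t - 2) / (t^2 + t)
Step 1: -2t^2 * (t^2 + t) = -2t^4 - 2t^3; subtract.
Step 2: -4t * (t^2 + t) = -4t^3 - 4t^2; subtract.
Step 3: 6 * (t^2 + t) = 6t^2 + 6t; subtract.
Quotient: -2t^2 - 4t + 6, Remainder: 3t - 2


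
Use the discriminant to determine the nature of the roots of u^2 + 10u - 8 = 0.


D = b^2 - 4ac = (10)^2 - 4(1)(-8) = 100 + 32 = 132
Since D > 0: two distinct irrational roots


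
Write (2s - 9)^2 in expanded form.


Expand (2s - 9)^2 by repeated multiplication:
= 4s^2 - 36s + 81


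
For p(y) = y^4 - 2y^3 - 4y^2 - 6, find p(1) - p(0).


p(1) = -11
p(0) = -6
p(1) - p(0) = -11 + 6 = -5


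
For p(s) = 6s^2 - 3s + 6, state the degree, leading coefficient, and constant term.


Highest power of s is 2, with coefficient 6. Constant term is 6.
Degree = 2, leading coefficient = 6, constant term = 6


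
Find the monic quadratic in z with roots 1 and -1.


p(z) = (z - 1)(z + 1)
Expand: z^2 - 1


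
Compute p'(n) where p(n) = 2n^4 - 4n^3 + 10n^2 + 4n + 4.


Apply the power rule term by term:
  d/dn(2n^4) = 8n^3
  d/dn(-4n^3) = -12n^2
  d/dn(10n^2) = 20n
  d/dn(4n) = 4
  d/dn(4) = 0
p'(n) = 8n^3 - 12n^2 + 20n + 4


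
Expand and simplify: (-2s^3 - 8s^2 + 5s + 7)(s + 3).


Distribute each term of the first polynomial:
  (-2s^3)(s + 3) = -2s^4 - 6s^3
  (-8s^2)(s + 3) = -8s^3 - 24s^2
  (5s)(s + 3) = 5s^2 + 15s
  (7)(s + 3) = 7s + 21
Sum: -2s^4 - 14s^3 - 19s^2 + 22s + 21


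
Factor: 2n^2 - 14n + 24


Roots satisfy r1 + r2 = -b/a = 7 and r1*r2 = c/a = 12.
So r1 = 3, r2 = 4.
2n^2 - 14n + 24 = 2(n - r1)(n - r2) = 2(n - 3)(n - 4)


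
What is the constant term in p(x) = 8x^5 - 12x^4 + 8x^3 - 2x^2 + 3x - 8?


Read off the constant term: -8


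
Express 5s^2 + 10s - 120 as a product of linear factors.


Roots satisfy r1 + r2 = -b/a = -2 and r1*r2 = c/a = -24.
So r1 = 4, r2 = -6.
5s^2 + 10s - 120 = 5(s - r1)(s - r2) = 5(s - 4)(s + 6)


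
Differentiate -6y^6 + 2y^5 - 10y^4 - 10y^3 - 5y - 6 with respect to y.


Apply the power rule term by term:
  d/dy(-6y^6) = -36y^5
  d/dy(2y^5) = 10y^4
  d/dy(-10y^4) = -40y^3
  d/dy(-10y^3) = -30y^2
  d/dy(-5y) = -5
  d/dy(-6) = 0
p'(y) = -36y^5 + 10y^4 - 40y^3 - 30y^2 - 5


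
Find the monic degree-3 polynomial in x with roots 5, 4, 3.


p(x) = (x - 5)(x - 4)(x - 3)
Expand: x^3 - 12x^2 + 47x - 60


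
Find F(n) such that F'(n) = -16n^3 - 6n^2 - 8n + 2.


Reverse power rule on each term:
  ∫ -16n^3 dn = -4n^4
  ∫ -6n^2 dn = -2n^3
  ∫ -8n dn = -4n^2
  ∫ 2 dn = 2n
F(n) = -4n^4 - 2n^3 - 4n^2 + 2n + C


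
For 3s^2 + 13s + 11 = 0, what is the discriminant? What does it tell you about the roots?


D = b^2 - 4ac = (13)^2 - 4(3)(11) = 169 - 132 = 37
Since D > 0: two distinct irrational roots


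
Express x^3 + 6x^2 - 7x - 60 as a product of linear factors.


Try integer roots (divisors of -60). x=-5: p(-5)=0.
Divide out (x + 5): quotient is x^2 + x - 12.
Factor the quadratic: (x + 4)(x - 3)
Result: (x + 5)(x + 4)(x - 3)


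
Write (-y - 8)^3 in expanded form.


Expand (-y - 8)^3 by repeated multiplication:
  (-y - 8)^2 = y^2 + 16y + 64
= -y^3 - 24y^2 - 192y - 512


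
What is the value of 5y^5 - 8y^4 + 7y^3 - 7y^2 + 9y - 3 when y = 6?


Using direct substitution:
  5 * (6)^5 = 38880
  -8 * (6)^4 = -10368
  7 * (6)^3 = 1512
  -7 * (6)^2 = -252
  9 * (6)^1 = 54
  constant: -3
Sum = 38880 - 10368 + 1512 - 252 + 54 - 3 = 29823


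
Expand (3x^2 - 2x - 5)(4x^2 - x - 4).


Distribute each term of the first polynomial:
  (3x^2)(4x^2 - x - 4) = 12x^4 - 3x^3 - 12x^2
  (-2x)(4x^2 - x - 4) = -8x^3 + 2x^2 + 8x
  (-5)(4x^2 - x - 4) = -20x^2 + 5x + 20
Sum: 12x^4 - 11x^3 - 30x^2 + 13x + 20


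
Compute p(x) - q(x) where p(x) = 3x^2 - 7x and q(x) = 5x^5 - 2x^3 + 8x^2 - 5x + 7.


Distribute the minus sign:
  (3x^2 - 7x)
- (5x^5 - 2x^3 + 8x^2 - 5x + 7)
Negate second polynomial: -5x^5 + 2x^3 - 8x^2 + 5x - 7
Add: -5x^5 + 2x^3 - 5x^2 - 2x - 7


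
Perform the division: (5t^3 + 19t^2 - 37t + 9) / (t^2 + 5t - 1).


(5t^3 + 19t^2 - 37t + 9) / (t^2 + 5t - 1)
Step 1: 5t * (t^2 + 5t - 1) = 5t^3 + 25t^2 - 5t; subtract.
Step 2: -6 * (t^2 + 5t - 1) = -6t^2 - 30t + 6; subtract.
Quotient: 5t - 6, Remainder: -2t + 3


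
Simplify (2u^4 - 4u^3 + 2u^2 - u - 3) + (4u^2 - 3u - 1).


Align terms by degree and add:
  2u^4 - 4u^3 + 2u^2 - u - 3
+ 4u^2 - 3u - 1
= 2u^4 - 4u^3 + 6u^2 - 4u - 4


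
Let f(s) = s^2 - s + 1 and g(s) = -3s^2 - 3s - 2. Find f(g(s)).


Substitute g(s) into f:
f(g(s)) = 1*(-3s^2 - 3s - 2)^2 + (-1)*(-3s^2 - 3s - 2) + 1
(-3s^2 - 3s - 2)^2 = 9s^4 + 18s^3 + 21s^2 + 12s + 4
Expand and combine: 9s^4 + 18s^3 + 24s^2 + 15s + 7


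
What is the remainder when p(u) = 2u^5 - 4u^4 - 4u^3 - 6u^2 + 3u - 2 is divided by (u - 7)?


By the Remainder Theorem, the remainder equals p(7):
  2*(7)^5 = 33614
  -4*(7)^4 = -9604
  -4*(7)^3 = -1372
  -6*(7)^2 = -294
  3*(7)^1 = 21
  constant: -2
Sum: 33614 - 9604 - 1372 - 294 + 21 - 2 = 22363


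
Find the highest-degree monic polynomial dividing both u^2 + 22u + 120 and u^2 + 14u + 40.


Factor each:
  u^2 + 22u + 120 = (u + 10)(u + 12)
  u^2 + 14u + 40 = (u + 10)(u + 4)
Common monic factor: u + 10


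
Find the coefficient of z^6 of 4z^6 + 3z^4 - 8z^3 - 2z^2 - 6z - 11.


Read off the coefficient of z^6: 4


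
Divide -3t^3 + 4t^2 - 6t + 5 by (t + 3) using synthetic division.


Synthetic division with c = -3. Coefficients: -3, 4, -6, 5
Bring down -3.
  -3 * -3 = 9; 9 + 4 = 13
  13 * -3 = -39; -39 - 6 = -45
  -45 * -3 = 135; 135 + 5 = 140
Quotient: -3t^2 + 13t - 45, Remainder: 140


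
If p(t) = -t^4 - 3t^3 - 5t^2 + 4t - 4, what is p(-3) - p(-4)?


p(-3) = -61
p(-4) = -164
p(-3) - p(-4) = -61 + 164 = 103


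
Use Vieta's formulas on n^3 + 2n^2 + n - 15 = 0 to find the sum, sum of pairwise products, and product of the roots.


Monic cubic n^3+bn^2+cn+d=0: sum=-b, pairwise sum=c, product=-d.
b=2, c=1, d=-15
r1+r2+r3 = -2
r1r2+r1r3+r2r3 = 1
r1r2r3 = 15


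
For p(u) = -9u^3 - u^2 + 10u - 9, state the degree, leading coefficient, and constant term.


Highest power of u is 3, with coefficient -9. Constant term is -9.
Degree = 3, leading coefficient = -9, constant term = -9


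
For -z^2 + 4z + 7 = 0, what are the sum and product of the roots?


For az^2+bz+c=0: sum = -b/a, product = c/a.
a=-1, b=4, c=7
Sum = -(4)/-1 = 4
Product = (7)/-1 = -7


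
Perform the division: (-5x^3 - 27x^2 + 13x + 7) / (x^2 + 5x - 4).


(-5x^3 - 27x^2 + 13x + 7) / (x^2 + 5x - 4)
Step 1: -5x * (x^2 + 5x - 4) = -5x^3 - 25x^2 + 20x; subtract.
Step 2: -2 * (x^2 + 5x - 4) = -2x^2 - 10x + 8; subtract.
Quotient: -5x - 2, Remainder: 3x - 1


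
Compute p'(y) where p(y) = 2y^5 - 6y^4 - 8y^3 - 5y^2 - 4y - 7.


Apply the power rule term by term:
  d/dy(2y^5) = 10y^4
  d/dy(-6y^4) = -24y^3
  d/dy(-8y^3) = -24y^2
  d/dy(-5y^2) = -10y
  d/dy(-4y) = -4
  d/dy(-7) = 0
p'(y) = 10y^4 - 24y^3 - 24y^2 - 10y - 4


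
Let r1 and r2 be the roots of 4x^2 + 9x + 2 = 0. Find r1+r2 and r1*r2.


For ax^2+bx+c=0: sum = -b/a, product = c/a.
a=4, b=9, c=2
Sum = -(9)/4 = -9/4
Product = (2)/4 = 1/2


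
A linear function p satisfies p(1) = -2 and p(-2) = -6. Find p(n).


p(n) = mn + b. Using p(1)=-2, p(-2)=-6:
m = (-2 + 6)/(1 + 2) = 4/3 = 4/3
b = -2 - m*(1) = -2 - 4/3 = -10/3
p(n) = (4/3)n - (10/3)


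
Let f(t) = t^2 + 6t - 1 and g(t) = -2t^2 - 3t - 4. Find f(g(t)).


Substitute g(t) into f:
f(g(t)) = 1*(-2t^2 - 3t - 4)^2 + 6*(-2t^2 - 3t - 4) + (-1)
(-2t^2 - 3t - 4)^2 = 4t^4 + 12t^3 + 25t^2 + 24t + 16
Expand and combine: 4t^4 + 12t^3 + 13t^2 + 6t - 9


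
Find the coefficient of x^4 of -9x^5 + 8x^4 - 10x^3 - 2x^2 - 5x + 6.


Read off the coefficient of x^4: 8


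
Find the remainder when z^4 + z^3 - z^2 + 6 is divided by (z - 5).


By the Remainder Theorem, the remainder equals p(5):
  1*(5)^4 = 625
  1*(5)^3 = 125
  -1*(5)^2 = -25
  0*(5)^1 = 0
  constant: 6
Sum: 625 + 125 - 25 + 0 + 6 = 731


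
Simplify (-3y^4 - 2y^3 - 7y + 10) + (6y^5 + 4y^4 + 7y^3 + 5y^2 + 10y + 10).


Align terms by degree and add:
  -3y^4 - 2y^3 - 7y + 10
+ 6y^5 + 4y^4 + 7y^3 + 5y^2 + 10y + 10
= 6y^5 + y^4 + 5y^3 + 5y^2 + 3y + 20


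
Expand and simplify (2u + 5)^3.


Expand (2u + 5)^3 by repeated multiplication:
  (2u + 5)^2 = 4u^2 + 20u + 25
= 8u^3 + 60u^2 + 150u + 125


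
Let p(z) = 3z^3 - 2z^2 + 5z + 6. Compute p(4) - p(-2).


p(4) = 186
p(-2) = -36
p(4) - p(-2) = 186 + 36 = 222


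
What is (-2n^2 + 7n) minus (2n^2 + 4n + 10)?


Distribute the minus sign:
  (-2n^2 + 7n)
- (2n^2 + 4n + 10)
Negate second polynomial: -2n^2 - 4n - 10
Add: -4n^2 + 3n - 10


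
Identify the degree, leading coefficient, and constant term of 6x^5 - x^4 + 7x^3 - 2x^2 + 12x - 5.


Highest power of x is 5, with coefficient 6. Constant term is -5.
Degree = 5, leading coefficient = 6, constant term = -5


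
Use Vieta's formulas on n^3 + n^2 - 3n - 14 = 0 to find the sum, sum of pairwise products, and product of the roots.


Monic cubic n^3+bn^2+cn+d=0: sum=-b, pairwise sum=c, product=-d.
b=1, c=-3, d=-14
r1+r2+r3 = -1
r1r2+r1r3+r2r3 = -3
r1r2r3 = 14


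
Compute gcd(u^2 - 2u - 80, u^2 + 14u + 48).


Factor each:
  u^2 - 2u - 80 = (u + 8)(u - 10)
  u^2 + 14u + 48 = (u + 8)(u + 6)
Common monic factor: u + 8


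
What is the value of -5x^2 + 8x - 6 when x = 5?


Using direct substitution:
  -5 * (5)^2 = -125
  8 * (5)^1 = 40
  constant: -6
Sum = -125 + 40 - 6 = -91


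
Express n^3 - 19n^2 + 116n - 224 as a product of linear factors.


Try integer roots (divisors of -224). n=8: p(8)=0.
Divide out (n - 8): quotient is n^2 - 11n + 28.
Factor the quadratic: (n - 4)(n - 7)
Result: (n - 8)(n - 4)(n - 7)


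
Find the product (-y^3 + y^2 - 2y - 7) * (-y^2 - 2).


Distribute each term of the first polynomial:
  (-y^3)(-y^2 - 2) = y^5 + 2y^3
  (y^2)(-y^2 - 2) = -y^4 - 2y^2
  (-2y)(-y^2 - 2) = 2y^3 + 4y
  (-7)(-y^2 - 2) = 7y^2 + 14
Sum: y^5 - y^4 + 4y^3 + 5y^2 + 4y + 14


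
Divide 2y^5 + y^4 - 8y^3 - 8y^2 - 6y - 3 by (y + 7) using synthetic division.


Synthetic division with c = -7. Coefficients: 2, 1, -8, -8, -6, -3
Bring down 2.
  2 * -7 = -14; -14 + 1 = -13
  -13 * -7 = 91; 91 - 8 = 83
  83 * -7 = -581; -581 - 8 = -589
  -589 * -7 = 4123; 4123 - 6 = 4117
  4117 * -7 = -28819; -28819 - 3 = -28822
Quotient: 2y^4 - 13y^3 + 83y^2 - 589y + 4117, Remainder: -28822


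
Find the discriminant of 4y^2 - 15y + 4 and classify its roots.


D = b^2 - 4ac = (-15)^2 - 4(4)(4) = 225 - 64 = 161
Since D > 0: two distinct irrational roots


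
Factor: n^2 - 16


Roots satisfy r1 + r2 = -b/a = 0 and r1*r2 = c/a = -16.
So r1 = -4, r2 = 4.
n^2 - 16 = (n - r1)(n - r2) = (n + 4)(n - 4)


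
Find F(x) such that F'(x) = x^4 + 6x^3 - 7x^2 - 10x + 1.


Reverse power rule on each term:
  ∫ x^4 dx = (1/5)x^5
  ∫ 6x^3 dx = (3/2)x^4
  ∫ -7x^2 dx = -(7/3)x^3
  ∫ -10x dx = -5x^2
  ∫ 1 dx = x
F(x) = (1/5)x^5 + (3/2)x^4 - (7/3)x^3 - 5x^2 + x + C


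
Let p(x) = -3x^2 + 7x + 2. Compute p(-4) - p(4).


p(-4) = -74
p(4) = -18
p(-4) - p(4) = -74 + 18 = -56


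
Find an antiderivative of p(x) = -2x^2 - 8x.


Reverse power rule on each term:
  ∫ -2x^2 dx = -(2/3)x^3
  ∫ -8x dx = -4x^2
F(x) = -(2/3)x^3 - 4x^2 + C


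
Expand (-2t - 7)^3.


Expand (-2t - 7)^3 by repeated multiplication:
  (-2t - 7)^2 = 4t^2 + 28t + 49
= -8t^3 - 84t^2 - 294t - 343


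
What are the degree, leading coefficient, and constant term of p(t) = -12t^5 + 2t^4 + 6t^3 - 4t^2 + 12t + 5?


Highest power of t is 5, with coefficient -12. Constant term is 5.
Degree = 5, leading coefficient = -12, constant term = 5


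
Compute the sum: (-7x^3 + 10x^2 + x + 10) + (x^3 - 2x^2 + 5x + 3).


Align terms by degree and add:
  -7x^3 + 10x^2 + x + 10
+ x^3 - 2x^2 + 5x + 3
= -6x^3 + 8x^2 + 6x + 13


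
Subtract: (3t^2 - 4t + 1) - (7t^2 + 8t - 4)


Distribute the minus sign:
  (3t^2 - 4t + 1)
- (7t^2 + 8t - 4)
Negate second polynomial: -7t^2 - 8t + 4
Add: -4t^2 - 12t + 5


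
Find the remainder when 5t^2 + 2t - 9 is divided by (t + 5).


By the Remainder Theorem, the remainder equals p(-5):
  5*(-5)^2 = 125
  2*(-5)^1 = -10
  constant: -9
Sum: 125 - 10 - 9 = 106


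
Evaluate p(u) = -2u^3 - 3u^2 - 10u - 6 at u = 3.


Using direct substitution:
  -2 * (3)^3 = -54
  -3 * (3)^2 = -27
  -10 * (3)^1 = -30
  constant: -6
Sum = -54 - 27 - 30 - 6 = -117


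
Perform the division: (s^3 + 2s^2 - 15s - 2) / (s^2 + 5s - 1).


(s^3 + 2s^2 - 15s - 2) / (s^2 + 5s - 1)
Step 1: s * (s^2 + 5s - 1) = s^3 + 5s^2 - s; subtract.
Step 2: -3 * (s^2 + 5s - 1) = -3s^2 - 15s + 3; subtract.
Quotient: s - 3, Remainder: s - 5


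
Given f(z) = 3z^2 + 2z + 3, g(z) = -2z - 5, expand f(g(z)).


Substitute g(z) into f:
f(g(z)) = 3*(-2z - 5)^2 + 2*(-2z - 5) + 3
(-2z - 5)^2 = 4z^2 + 20z + 25
Expand and combine: 12z^2 + 56z + 68


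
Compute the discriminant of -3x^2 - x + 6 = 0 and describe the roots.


D = b^2 - 4ac = (-1)^2 - 4(-3)(6) = 1 + 72 = 73
Since D > 0: two distinct irrational roots


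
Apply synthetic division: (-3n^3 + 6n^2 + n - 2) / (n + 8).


Synthetic division with c = -8. Coefficients: -3, 6, 1, -2
Bring down -3.
  -3 * -8 = 24; 24 + 6 = 30
  30 * -8 = -240; -240 + 1 = -239
  -239 * -8 = 1912; 1912 - 2 = 1910
Quotient: -3n^2 + 30n - 239, Remainder: 1910


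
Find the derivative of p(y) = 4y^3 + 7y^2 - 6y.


Apply the power rule term by term:
  d/dy(4y^3) = 12y^2
  d/dy(7y^2) = 14y
  d/dy(-6y) = -6
p'(y) = 12y^2 + 14y - 6


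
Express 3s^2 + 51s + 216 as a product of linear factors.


Roots satisfy r1 + r2 = -b/a = -17 and r1*r2 = c/a = 72.
So r1 = -9, r2 = -8.
3s^2 + 51s + 216 = 3(s - r1)(s - r2) = 3(s + 9)(s + 8)


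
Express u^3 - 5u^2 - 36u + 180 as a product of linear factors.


Try integer roots (divisors of 180). u=6: p(6)=0.
Divide out (u - 6): quotient is u^2 + u - 30.
Factor the quadratic: (u + 6)(u - 5)
Result: (u - 6)(u + 6)(u - 5)


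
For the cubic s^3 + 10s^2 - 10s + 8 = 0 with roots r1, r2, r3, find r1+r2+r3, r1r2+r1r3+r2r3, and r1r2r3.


Monic cubic s^3+bs^2+cs+d=0: sum=-b, pairwise sum=c, product=-d.
b=10, c=-10, d=8
r1+r2+r3 = -10
r1r2+r1r3+r2r3 = -10
r1r2r3 = -8


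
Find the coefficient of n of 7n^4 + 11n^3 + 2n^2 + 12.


Read off the coefficient of n: 0


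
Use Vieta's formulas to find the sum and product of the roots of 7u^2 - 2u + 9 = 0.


For au^2+bu+c=0: sum = -b/a, product = c/a.
a=7, b=-2, c=9
Sum = -(-2)/7 = 2/7
Product = (9)/7 = 9/7


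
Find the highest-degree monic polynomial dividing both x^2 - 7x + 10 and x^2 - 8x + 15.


Factor each:
  x^2 - 7x + 10 = (x - 5)(x - 2)
  x^2 - 8x + 15 = (x - 5)(x - 3)
Common monic factor: x - 5


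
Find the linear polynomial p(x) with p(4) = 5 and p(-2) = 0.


p(x) = mx + b. Using p(4)=5, p(-2)=0:
m = (5)/(4 + 2) = 5/6 = 5/6
b = 5 - m*(4) = 5 - 10/3 = 5/3
p(x) = (5/6)x + (5/3)


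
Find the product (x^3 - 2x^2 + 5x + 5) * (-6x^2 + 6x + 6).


Distribute each term of the first polynomial:
  (x^3)(-6x^2 + 6x + 6) = -6x^5 + 6x^4 + 6x^3
  (-2x^2)(-6x^2 + 6x + 6) = 12x^4 - 12x^3 - 12x^2
  (5x)(-6x^2 + 6x + 6) = -30x^3 + 30x^2 + 30x
  (5)(-6x^2 + 6x + 6) = -30x^2 + 30x + 30
Sum: -6x^5 + 18x^4 - 36x^3 - 12x^2 + 60x + 30


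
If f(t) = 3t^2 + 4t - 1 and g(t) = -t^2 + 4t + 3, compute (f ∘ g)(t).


Substitute g(t) into f:
f(g(t)) = 3*(-t^2 + 4t + 3)^2 + 4*(-t^2 + 4t + 3) + (-1)
(-t^2 + 4t + 3)^2 = t^4 - 8t^3 + 10t^2 + 24t + 9
Expand and combine: 3t^4 - 24t^3 + 26t^2 + 88t + 38


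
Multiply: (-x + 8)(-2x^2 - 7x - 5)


Distribute each term of the first polynomial:
  (-x)(-2x^2 - 7x - 5) = 2x^3 + 7x^2 + 5x
  (8)(-2x^2 - 7x - 5) = -16x^2 - 56x - 40
Sum: 2x^3 - 9x^2 - 51x - 40


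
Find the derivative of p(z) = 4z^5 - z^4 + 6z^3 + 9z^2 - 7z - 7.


Apply the power rule term by term:
  d/dz(4z^5) = 20z^4
  d/dz(-z^4) = -4z^3
  d/dz(6z^3) = 18z^2
  d/dz(9z^2) = 18z
  d/dz(-7z) = -7
  d/dz(-7) = 0
p'(z) = 20z^4 - 4z^3 + 18z^2 + 18z - 7


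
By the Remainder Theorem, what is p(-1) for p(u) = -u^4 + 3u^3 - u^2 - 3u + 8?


By the Remainder Theorem, the remainder equals p(-1):
  -1*(-1)^4 = -1
  3*(-1)^3 = -3
  -1*(-1)^2 = -1
  -3*(-1)^1 = 3
  constant: 8
Sum: -1 - 3 - 1 + 3 + 8 = 6


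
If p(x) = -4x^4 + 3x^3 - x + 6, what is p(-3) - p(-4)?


p(-3) = -396
p(-4) = -1206
p(-3) - p(-4) = -396 + 1206 = 810


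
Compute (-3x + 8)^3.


Expand (-3x + 8)^3 by repeated multiplication:
  (-3x + 8)^2 = 9x^2 - 48x + 64
= -27x^3 + 216x^2 - 576x + 512


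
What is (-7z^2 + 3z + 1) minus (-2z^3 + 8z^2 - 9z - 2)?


Distribute the minus sign:
  (-7z^2 + 3z + 1)
- (-2z^3 + 8z^2 - 9z - 2)
Negate second polynomial: 2z^3 - 8z^2 + 9z + 2
Add: 2z^3 - 15z^2 + 12z + 3


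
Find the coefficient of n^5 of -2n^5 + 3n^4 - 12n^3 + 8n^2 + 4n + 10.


Read off the coefficient of n^5: -2


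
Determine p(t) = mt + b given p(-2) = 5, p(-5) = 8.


p(t) = mt + b. Using p(-2)=5, p(-5)=8:
m = (5 - 8)/(-2 + 5) = -3/3 = -1
b = 5 - m*(-2) = 5 - 2 = 3
p(t) = -t + 3


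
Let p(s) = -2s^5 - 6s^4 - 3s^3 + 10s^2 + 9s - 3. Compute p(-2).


Using direct substitution:
  -2 * (-2)^5 = 64
  -6 * (-2)^4 = -96
  -3 * (-2)^3 = 24
  10 * (-2)^2 = 40
  9 * (-2)^1 = -18
  constant: -3
Sum = 64 - 96 + 24 + 40 - 18 - 3 = 11


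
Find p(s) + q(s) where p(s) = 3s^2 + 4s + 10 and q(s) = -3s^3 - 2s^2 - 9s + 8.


Align terms by degree and add:
  3s^2 + 4s + 10
  -3s^3 - 2s^2 - 9s + 8
= -3s^3 + s^2 - 5s + 18


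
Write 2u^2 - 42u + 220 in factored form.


Roots satisfy r1 + r2 = -b/a = 21 and r1*r2 = c/a = 110.
So r1 = 10, r2 = 11.
2u^2 - 42u + 220 = 2(u - r1)(u - r2) = 2(u - 10)(u - 11)


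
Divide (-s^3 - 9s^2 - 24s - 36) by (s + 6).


(-s^3 - 9s^2 - 24s - 36) / (s + 6)
Step 1: -s^2 * (s + 6) = -s^3 - 6s^2; subtract.
Step 2: -3s * (s + 6) = -3s^2 - 18s; subtract.
Step 3: -6 * (s + 6) = -6s - 36; subtract.
Quotient: -s^2 - 3s - 6, Remainder: 0


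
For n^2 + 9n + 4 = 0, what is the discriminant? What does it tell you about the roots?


D = b^2 - 4ac = (9)^2 - 4(1)(4) = 81 - 16 = 65
Since D > 0: two distinct irrational roots


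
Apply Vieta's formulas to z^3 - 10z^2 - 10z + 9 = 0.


Monic cubic z^3+bz^2+cz+d=0: sum=-b, pairwise sum=c, product=-d.
b=-10, c=-10, d=9
r1+r2+r3 = 10
r1r2+r1r3+r2r3 = -10
r1r2r3 = -9


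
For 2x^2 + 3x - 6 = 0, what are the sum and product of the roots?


For ax^2+bx+c=0: sum = -b/a, product = c/a.
a=2, b=3, c=-6
Sum = -(3)/2 = -3/2
Product = (-6)/2 = -3


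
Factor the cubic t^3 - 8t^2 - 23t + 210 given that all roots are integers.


Try integer roots (divisors of 210). t=6: p(6)=0.
Divide out (t - 6): quotient is t^2 - 2t - 35.
Factor the quadratic: (t - 7)(t + 5)
Result: (t - 6)(t - 7)(t + 5)


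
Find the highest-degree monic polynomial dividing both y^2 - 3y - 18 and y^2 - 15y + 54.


Factor each:
  y^2 - 3y - 18 = (y - 6)(y + 3)
  y^2 - 15y + 54 = (y - 6)(y - 9)
Common monic factor: y - 6


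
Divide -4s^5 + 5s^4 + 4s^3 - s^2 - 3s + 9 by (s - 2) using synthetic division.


Synthetic division with c = 2. Coefficients: -4, 5, 4, -1, -3, 9
Bring down -4.
  -4 * 2 = -8; -8 + 5 = -3
  -3 * 2 = -6; -6 + 4 = -2
  -2 * 2 = -4; -4 - 1 = -5
  -5 * 2 = -10; -10 - 3 = -13
  -13 * 2 = -26; -26 + 9 = -17
Quotient: -4s^4 - 3s^3 - 2s^2 - 5s - 13, Remainder: -17


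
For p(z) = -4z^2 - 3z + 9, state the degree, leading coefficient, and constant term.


Highest power of z is 2, with coefficient -4. Constant term is 9.
Degree = 2, leading coefficient = -4, constant term = 9


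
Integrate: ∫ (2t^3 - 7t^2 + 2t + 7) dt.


Reverse power rule on each term:
  ∫ 2t^3 dt = (1/2)t^4
  ∫ -7t^2 dt = -(7/3)t^3
  ∫ 2t dt = t^2
  ∫ 7 dt = 7t
F(t) = (1/2)t^4 - (7/3)t^3 + t^2 + 7t + C


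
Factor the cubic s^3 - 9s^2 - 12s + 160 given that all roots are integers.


Try integer roots (divisors of 160). s=5: p(5)=0.
Divide out (s - 5): quotient is s^2 - 4s - 32.
Factor the quadratic: (s + 4)(s - 8)
Result: (s - 5)(s + 4)(s - 8)


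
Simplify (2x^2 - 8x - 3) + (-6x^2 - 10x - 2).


Align terms by degree and add:
  2x^2 - 8x - 3
  -6x^2 - 10x - 2
= -4x^2 - 18x - 5


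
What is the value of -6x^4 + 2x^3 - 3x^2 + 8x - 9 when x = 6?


Using direct substitution:
  -6 * (6)^4 = -7776
  2 * (6)^3 = 432
  -3 * (6)^2 = -108
  8 * (6)^1 = 48
  constant: -9
Sum = -7776 + 432 - 108 + 48 - 9 = -7413


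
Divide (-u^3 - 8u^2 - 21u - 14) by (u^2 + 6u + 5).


(-u^3 - 8u^2 - 21u - 14) / (u^2 + 6u + 5)
Step 1: -u * (u^2 + 6u + 5) = -u^3 - 6u^2 - 5u; subtract.
Step 2: -2 * (u^2 + 6u + 5) = -2u^2 - 12u - 10; subtract.
Quotient: -u - 2, Remainder: -4u - 4


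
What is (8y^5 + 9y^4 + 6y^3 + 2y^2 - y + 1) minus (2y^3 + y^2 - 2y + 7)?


Distribute the minus sign:
  (8y^5 + 9y^4 + 6y^3 + 2y^2 - y + 1)
- (2y^3 + y^2 - 2y + 7)
Negate second polynomial: -2y^3 - y^2 + 2y - 7
Add: 8y^5 + 9y^4 + 4y^3 + y^2 + y - 6


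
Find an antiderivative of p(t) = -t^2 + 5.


Reverse power rule on each term:
  ∫ -t^2 dt = -(1/3)t^3
  ∫ 5 dt = 5t
F(t) = -(1/3)t^3 + 5t + C


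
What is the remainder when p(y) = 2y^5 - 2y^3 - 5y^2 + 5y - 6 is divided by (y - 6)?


By the Remainder Theorem, the remainder equals p(6):
  2*(6)^5 = 15552
  0*(6)^4 = 0
  -2*(6)^3 = -432
  -5*(6)^2 = -180
  5*(6)^1 = 30
  constant: -6
Sum: 15552 + 0 - 432 - 180 + 30 - 6 = 14964


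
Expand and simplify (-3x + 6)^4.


Expand (-3x + 6)^4 by repeated multiplication:
  (-3x + 6)^2 = 9x^2 - 36x + 36
  (-3x + 6)^3 = -27x^3 + 162x^2 - 324x + 216
= 81x^4 - 648x^3 + 1944x^2 - 2592x + 1296


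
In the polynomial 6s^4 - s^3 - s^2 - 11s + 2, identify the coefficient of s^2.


Read off the coefficient of s^2: -1


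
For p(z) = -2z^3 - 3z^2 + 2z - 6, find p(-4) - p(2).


p(-4) = 66
p(2) = -30
p(-4) - p(2) = 66 + 30 = 96


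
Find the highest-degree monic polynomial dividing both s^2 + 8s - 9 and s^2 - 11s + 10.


Factor each:
  s^2 + 8s - 9 = (s - 1)(s + 9)
  s^2 - 11s + 10 = (s - 1)(s - 10)
Common monic factor: s - 1


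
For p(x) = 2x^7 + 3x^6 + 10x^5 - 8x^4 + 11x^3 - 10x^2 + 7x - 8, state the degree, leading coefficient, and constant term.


Highest power of x is 7, with coefficient 2. Constant term is -8.
Degree = 7, leading coefficient = 2, constant term = -8


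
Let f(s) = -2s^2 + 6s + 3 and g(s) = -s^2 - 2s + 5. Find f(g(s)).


Substitute g(s) into f:
f(g(s)) = -2*(-s^2 - 2s + 5)^2 + 6*(-s^2 - 2s + 5) + 3
(-s^2 - 2s + 5)^2 = s^4 + 4s^3 - 6s^2 - 20s + 25
Expand and combine: -2s^4 - 8s^3 + 6s^2 + 28s - 17


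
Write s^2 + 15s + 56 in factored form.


Roots satisfy r1 + r2 = -b/a = -15 and r1*r2 = c/a = 56.
So r1 = -7, r2 = -8.
s^2 + 15s + 56 = (s - r1)(s - r2) = (s + 7)(s + 8)


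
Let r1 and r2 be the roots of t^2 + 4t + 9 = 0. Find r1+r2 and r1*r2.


For at^2+bt+c=0: sum = -b/a, product = c/a.
a=1, b=4, c=9
Sum = -(4)/1 = -4
Product = (9)/1 = 9
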